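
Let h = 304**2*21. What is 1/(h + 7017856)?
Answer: 1/8958592 ≈ 1.1162e-7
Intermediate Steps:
h = 1940736 (h = 92416*21 = 1940736)
1/(h + 7017856) = 1/(1940736 + 7017856) = 1/8958592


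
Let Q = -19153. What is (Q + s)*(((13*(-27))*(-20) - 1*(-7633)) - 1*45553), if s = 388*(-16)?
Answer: 783654900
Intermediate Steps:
s = -6208
(Q + s)*(((13*(-27))*(-20) - 1*(-7633)) - 1*45553) = (-19153 - 6208)*(((13*(-27))*(-20) - 1*(-7633)) - 1*45553) = -25361*((-351*(-20) + 7633) - 45553) = -25361*((7020 + 7633) - 45553) = -25361*(14653 - 45553) = -25361*(-30900) = 783654900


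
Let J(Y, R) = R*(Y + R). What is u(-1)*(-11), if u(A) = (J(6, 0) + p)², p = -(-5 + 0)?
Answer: -275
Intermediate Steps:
J(Y, R) = R*(R + Y)
p = 5 (p = -1*(-5) = 5)
u(A) = 25 (u(A) = (0*(0 + 6) + 5)² = (0*6 + 5)² = (0 + 5)² = 5² = 25)
u(-1)*(-11) = 25*(-11) = -275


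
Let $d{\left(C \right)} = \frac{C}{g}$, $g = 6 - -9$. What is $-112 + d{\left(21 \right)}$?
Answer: $- \frac{553}{5} \approx -110.6$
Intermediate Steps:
$g = 15$ ($g = 6 + 9 = 15$)
$d{\left(C \right)} = \frac{C}{15}$
$-112 + d{\left(21 \right)} = -112 + \frac{1}{15} \cdot 21 = -112 + \frac{7}{5} = - \frac{553}{5}$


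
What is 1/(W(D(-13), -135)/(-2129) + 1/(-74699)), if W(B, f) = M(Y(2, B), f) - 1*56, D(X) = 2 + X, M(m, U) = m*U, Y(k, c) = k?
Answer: 159034171/24349745 ≈ 6.5312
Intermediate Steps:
M(m, U) = U*m
W(B, f) = -56 + 2*f (W(B, f) = f*2 - 1*56 = 2*f - 56 = -56 + 2*f)
1/(W(D(-13), -135)/(-2129) + 1/(-74699)) = 1/((-56 + 2*(-135))/(-2129) + 1/(-74699)) = 1/((-56 - 270)*(-1/2129) - 1/74699) = 1/(-326*(-1/2129) - 1/74699) = 1/(326/2129 - 1/74699) = 1/(24349745/159034171) = 159034171/24349745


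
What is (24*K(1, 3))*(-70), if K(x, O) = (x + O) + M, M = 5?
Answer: -15120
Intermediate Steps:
K(x, O) = 5 + O + x (K(x, O) = (x + O) + 5 = (O + x) + 5 = 5 + O + x)
(24*K(1, 3))*(-70) = (24*(5 + 3 + 1))*(-70) = (24*9)*(-70) = 216*(-70) = -15120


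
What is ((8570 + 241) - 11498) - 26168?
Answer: -28855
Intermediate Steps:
((8570 + 241) - 11498) - 26168 = (8811 - 11498) - 26168 = -2687 - 26168 = -28855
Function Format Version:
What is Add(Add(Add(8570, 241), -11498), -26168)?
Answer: -28855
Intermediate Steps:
Add(Add(Add(8570, 241), -11498), -26168) = Add(Add(8811, -11498), -26168) = Add(-2687, -26168) = -28855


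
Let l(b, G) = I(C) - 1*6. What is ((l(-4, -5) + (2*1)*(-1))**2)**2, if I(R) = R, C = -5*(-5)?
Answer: 83521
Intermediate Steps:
C = 25
l(b, G) = 19 (l(b, G) = 25 - 1*6 = 25 - 6 = 19)
((l(-4, -5) + (2*1)*(-1))**2)**2 = ((19 + (2*1)*(-1))**2)**2 = ((19 + 2*(-1))**2)**2 = ((19 - 2)**2)**2 = (17**2)**2 = 289**2 = 83521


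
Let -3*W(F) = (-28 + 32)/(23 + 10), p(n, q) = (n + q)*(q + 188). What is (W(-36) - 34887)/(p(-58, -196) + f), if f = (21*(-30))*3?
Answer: -3453817/14058 ≈ -245.68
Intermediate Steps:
p(n, q) = (188 + q)*(n + q) (p(n, q) = (n + q)*(188 + q) = (188 + q)*(n + q))
W(F) = -4/99 (W(F) = -(-28 + 32)/(3*(23 + 10)) = -4/(3*33) = -⅓*4/33 = -4/99)
f = -1890 (f = -630*3 = -1890)
(W(-36) - 34887)/(p(-58, -196) + f) = (-4/99 - 34887)/(((-196)² + 188*(-58) + 188*(-196) - 58*(-196)) - 1890) = -3453817/(99*((38416 - 10904 - 36848 + 11368) - 1890)) = -3453817/(99*(2032 - 1890)) = -3453817/99/142 = -3453817/99*1/142 = -3453817/14058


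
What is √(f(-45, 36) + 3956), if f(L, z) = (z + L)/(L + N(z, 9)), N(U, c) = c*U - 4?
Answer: √11966801/55 ≈ 62.896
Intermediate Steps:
N(U, c) = -4 + U*c (N(U, c) = U*c - 4 = -4 + U*c)
f(L, z) = (L + z)/(-4 + L + 9*z) (f(L, z) = (z + L)/(L + (-4 + z*9)) = (L + z)/(L + (-4 + 9*z)) = (L + z)/(-4 + L + 9*z))
√(f(-45, 36) + 3956) = √((-45 + 36)/(-4 - 45 + 9*36) + 3956) = √(-9/(-4 - 45 + 324) + 3956) = √(-9/275 + 3956) = √(1087891/275) = √11966801/55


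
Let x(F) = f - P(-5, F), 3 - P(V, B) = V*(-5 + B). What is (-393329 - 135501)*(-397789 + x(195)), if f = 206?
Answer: 210757792880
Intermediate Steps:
P(V, B) = 3 - V*(-5 + B)
x(F) = 228 - 5*F (x(F) = 206 - (3 + 5*(-5) - 1*F*(-5)) = 206 - (3 - 25 + 5*F) = 206 - (-22 + 5*F) = 206 + (22 - 5*F) = 228 - 5*F)
(-393329 - 135501)*(-397789 + x(195)) = (-393329 - 135501)*(-397789 + (228 - 5*195)) = -528830*(-397789 + (228 - 975)) = -528830*(-397789 - 747) = -528830*(-398536) = 210757792880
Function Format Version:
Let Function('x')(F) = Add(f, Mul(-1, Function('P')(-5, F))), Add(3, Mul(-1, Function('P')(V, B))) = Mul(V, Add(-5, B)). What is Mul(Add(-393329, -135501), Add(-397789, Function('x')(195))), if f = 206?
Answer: 210757792880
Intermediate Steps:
Function('P')(V, B) = Add(3, Mul(-1, V, Add(-5, B))) (Function('P')(V, B) = Add(3, Mul(-1, Mul(V, Add(-5, B)))) = Add(3, Mul(-1, V, Add(-5, B))))
Function('x')(F) = Add(228, Mul(-5, F)) (Function('x')(F) = Add(206, Mul(-1, Add(3, Mul(5, -5), Mul(-1, F, -5)))) = Add(206, Mul(-1, Add(3, -25, Mul(5, F)))) = Add(206, Mul(-1, Add(-22, Mul(5, F)))) = Add(206, Add(22, Mul(-5, F))) = Add(228, Mul(-5, F)))
Mul(Add(-393329, -135501), Add(-397789, Function('x')(195))) = Mul(Add(-393329, -135501), Add(-397789, Add(228, Mul(-5, 195)))) = Mul(-528830, Add(-397789, Add(228, -975))) = Mul(-528830, Add(-397789, -747)) = Mul(-528830, -398536) = 210757792880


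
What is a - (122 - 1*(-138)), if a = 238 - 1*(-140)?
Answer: 118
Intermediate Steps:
a = 378 (a = 238 + 140 = 378)
a - (122 - 1*(-138)) = 378 - (122 - 1*(-138)) = 378 - (122 + 138) = 378 - 1*260 = 378 - 260 = 118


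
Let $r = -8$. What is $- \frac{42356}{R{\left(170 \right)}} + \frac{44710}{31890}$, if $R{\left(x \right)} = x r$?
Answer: $\frac{35288461}{1084260} \approx 32.546$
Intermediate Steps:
$R{\left(x \right)} = - 8 x$ ($R{\left(x \right)} = x \left(-8\right) = - 8 x$)
$- \frac{42356}{R{\left(170 \right)}} + \frac{44710}{31890} = - \frac{42356}{\left(-8\right) 170} + \frac{44710}{31890} = - \frac{42356}{-1360} + 44710 \cdot \frac{1}{31890} = \left(-42356\right) \left(- \frac{1}{1360}\right) + \frac{4471}{3189} = \frac{10589}{340} + \frac{4471}{3189} = \frac{35288461}{1084260}$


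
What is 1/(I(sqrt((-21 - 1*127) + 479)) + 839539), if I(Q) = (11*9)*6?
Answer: 1/840133 ≈ 1.1903e-6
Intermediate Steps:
I(Q) = 594 (I(Q) = 99*6 = 594)
1/(I(sqrt((-21 - 1*127) + 479)) + 839539) = 1/(594 + 839539) = 1/840133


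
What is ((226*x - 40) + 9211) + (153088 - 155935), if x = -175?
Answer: -33226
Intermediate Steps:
((226*x - 40) + 9211) + (153088 - 155935) = ((226*(-175) - 40) + 9211) + (153088 - 155935) = ((-39550 - 40) + 9211) - 2847 = (-39590 + 9211) - 2847 = -30379 - 2847 = -33226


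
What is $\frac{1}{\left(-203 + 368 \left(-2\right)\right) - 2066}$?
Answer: $- \frac{1}{3005} \approx -0.00033278$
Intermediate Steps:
$\frac{1}{\left(-203 + 368 \left(-2\right)\right) - 2066} = \frac{1}{\left(-203 - 736\right) - 2066} = \frac{1}{-939 - 2066} = \frac{1}{-3005} = - \frac{1}{3005}$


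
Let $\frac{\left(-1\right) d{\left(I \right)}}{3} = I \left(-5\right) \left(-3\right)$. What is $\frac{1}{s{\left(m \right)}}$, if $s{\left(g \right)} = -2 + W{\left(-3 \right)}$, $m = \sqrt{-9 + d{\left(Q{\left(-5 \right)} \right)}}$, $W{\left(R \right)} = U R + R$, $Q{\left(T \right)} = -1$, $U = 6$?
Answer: $- \frac{1}{23} \approx -0.043478$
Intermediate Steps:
$d{\left(I \right)} = - 45 I$ ($d{\left(I \right)} = - 3 I \left(-5\right) \left(-3\right) = - 3 - 5 I \left(-3\right) = - 3 \cdot 15 I = - 45 I$)
$W{\left(R \right)} = 7 R$ ($W{\left(R \right)} = 6 R + R = 7 R$)
$m = 6$ ($m = \sqrt{-9 - -45} = \sqrt{-9 + 45} = \sqrt{36} = 6$)
$s{\left(g \right)} = -23$ ($s{\left(g \right)} = -2 + 7 \left(-3\right) = -2 - 21 = -23$)
$\frac{1}{s{\left(m \right)}} = \frac{1}{-23} = - \frac{1}{23}$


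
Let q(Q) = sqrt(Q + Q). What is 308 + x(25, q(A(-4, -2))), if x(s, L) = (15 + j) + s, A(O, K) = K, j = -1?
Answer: 347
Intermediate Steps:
q(Q) = sqrt(2)*sqrt(Q) (q(Q) = sqrt(2*Q) = sqrt(2)*sqrt(Q))
x(s, L) = 14 + s (x(s, L) = (15 - 1) + s = 14 + s)
308 + x(25, q(A(-4, -2))) = 308 + (14 + 25) = 308 + 39 = 347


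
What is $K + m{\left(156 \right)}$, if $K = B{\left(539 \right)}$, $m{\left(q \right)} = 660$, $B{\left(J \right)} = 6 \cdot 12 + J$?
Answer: $1271$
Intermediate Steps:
$B{\left(J \right)} = 72 + J$
$K = 611$ ($K = 72 + 539 = 611$)
$K + m{\left(156 \right)} = 611 + 660 = 1271$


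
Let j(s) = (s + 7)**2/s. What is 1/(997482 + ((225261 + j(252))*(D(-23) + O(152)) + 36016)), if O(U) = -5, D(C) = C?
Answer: -9/47531371 ≈ -1.8935e-7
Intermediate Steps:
j(s) = (7 + s)**2/s
1/(997482 + ((225261 + j(252))*(D(-23) + O(152)) + 36016)) = 1/(997482 + ((225261 + (7 + 252)**2/252)*(-23 - 5) + 36016)) = 1/(997482 + ((225261 + (1/252)*259**2)*(-28) + 36016)) = 1/(997482 + ((225261 + (1/252)*67081)*(-28) + 36016)) = 1/(997482 + ((225261 + 9583/36)*(-28) + 36016)) = 1/(997482 + ((8118979/36)*(-28) + 36016)) = 1/(997482 + (-56832853/9 + 36016)) = 1/(997482 - 56508709/9) = 1/(-47531371/9) = -9/47531371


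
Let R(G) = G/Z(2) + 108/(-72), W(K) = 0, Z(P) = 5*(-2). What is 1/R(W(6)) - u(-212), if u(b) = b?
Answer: 634/3 ≈ 211.33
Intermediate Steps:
Z(P) = -10
R(G) = -3/2 - G/10 (R(G) = G/(-10) + 108/(-72) = G*(-⅒) + 108*(-1/72) = -G/10 - 3/2 = -3/2 - G/10)
1/R(W(6)) - u(-212) = 1/(-3/2 - ⅒*0) - 1*(-212) = 1/(-3/2 + 0) + 212 = 1/(-3/2) + 212 = -⅔ + 212 = 634/3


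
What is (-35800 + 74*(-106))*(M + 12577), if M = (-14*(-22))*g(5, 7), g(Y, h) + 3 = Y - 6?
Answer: -495141180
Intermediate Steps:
g(Y, h) = -9 + Y (g(Y, h) = -3 + (Y - 6) = -3 + (-6 + Y) = -9 + Y)
M = -1232 (M = (-14*(-22))*(-9 + 5) = 308*(-4) = -1232)
(-35800 + 74*(-106))*(M + 12577) = (-35800 + 74*(-106))*(-1232 + 12577) = (-35800 - 7844)*11345 = -43644*11345 = -495141180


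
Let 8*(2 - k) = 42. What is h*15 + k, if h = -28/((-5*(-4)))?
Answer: -97/4 ≈ -24.250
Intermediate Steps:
k = -13/4 (k = 2 - ⅛*42 = 2 - 21/4 = -13/4 ≈ -3.2500)
h = -7/5 (h = -28/20 = -28*1/20 = -7/5 ≈ -1.4000)
h*15 + k = -7/5*15 - 13/4 = -21 - 13/4 = -97/4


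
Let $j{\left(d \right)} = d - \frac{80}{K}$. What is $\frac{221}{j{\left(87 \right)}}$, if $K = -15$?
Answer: $\frac{663}{277} \approx 2.3935$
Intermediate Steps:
$j{\left(d \right)} = \frac{16}{3} + d$ ($j{\left(d \right)} = d - \frac{80}{-15} = d - - \frac{16}{3} = d + \frac{16}{3} = \frac{16}{3} + d$)
$\frac{221}{j{\left(87 \right)}} = \frac{221}{\frac{16}{3} + 87} = \frac{221}{\frac{277}{3}} = 221 \cdot \frac{3}{277} = \frac{663}{277}$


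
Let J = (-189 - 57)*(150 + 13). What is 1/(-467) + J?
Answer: -18725767/467 ≈ -40098.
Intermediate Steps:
J = -40098 (J = -246*163 = -40098)
1/(-467) + J = 1/(-467) - 40098 = -1/467 - 40098 = -18725767/467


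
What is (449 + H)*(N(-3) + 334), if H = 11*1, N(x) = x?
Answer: 152260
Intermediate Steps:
H = 11
(449 + H)*(N(-3) + 334) = (449 + 11)*(-3 + 334) = 460*331 = 152260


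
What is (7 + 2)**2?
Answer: 81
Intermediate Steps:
(7 + 2)**2 = 9**2 = 81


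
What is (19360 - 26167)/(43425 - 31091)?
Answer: -6807/12334 ≈ -0.55189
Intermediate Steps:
(19360 - 26167)/(43425 - 31091) = -6807/12334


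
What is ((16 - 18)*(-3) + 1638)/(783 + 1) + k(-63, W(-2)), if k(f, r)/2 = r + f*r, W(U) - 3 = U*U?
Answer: -169717/196 ≈ -865.90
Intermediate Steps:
W(U) = 3 + U² (W(U) = 3 + U*U = 3 + U²)
k(f, r) = 2*r + 2*f*r (k(f, r) = 2*(r + f*r) = 2*r + 2*f*r)
((16 - 18)*(-3) + 1638)/(783 + 1) + k(-63, W(-2)) = ((16 - 18)*(-3) + 1638)/(783 + 1) + 2*(3 + (-2)²)*(1 - 63) = (-2*(-3) + 1638)/784 + 2*(3 + 4)*(-62) = (6 + 1638)*(1/784) + 2*7*(-62) = 1644*(1/784) - 868 = 411/196 - 868 = -169717/196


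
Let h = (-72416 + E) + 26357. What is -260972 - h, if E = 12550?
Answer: -227463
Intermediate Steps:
h = -33509 (h = (-72416 + 12550) + 26357 = -59866 + 26357 = -33509)
-260972 - h = -260972 - 1*(-33509) = -260972 + 33509 = -227463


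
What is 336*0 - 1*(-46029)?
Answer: 46029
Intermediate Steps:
336*0 - 1*(-46029) = 0 + 46029 = 46029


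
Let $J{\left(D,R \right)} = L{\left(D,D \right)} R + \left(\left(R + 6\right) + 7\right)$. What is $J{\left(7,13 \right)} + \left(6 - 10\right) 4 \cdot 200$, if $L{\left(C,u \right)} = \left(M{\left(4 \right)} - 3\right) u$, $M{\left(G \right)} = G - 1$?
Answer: $-3174$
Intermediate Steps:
$M{\left(G \right)} = -1 + G$ ($M{\left(G \right)} = G - 1 = -1 + G$)
$L{\left(C,u \right)} = 0$ ($L{\left(C,u \right)} = \left(\left(-1 + 4\right) - 3\right) u = \left(3 - 3\right) u = 0 u = 0$)
$J{\left(D,R \right)} = 13 + R$ ($J{\left(D,R \right)} = 0 R + \left(\left(R + 6\right) + 7\right) = 0 + \left(\left(6 + R\right) + 7\right) = 0 + \left(13 + R\right) = 13 + R$)
$J{\left(7,13 \right)} + \left(6 - 10\right) 4 \cdot 200 = \left(13 + 13\right) + \left(6 - 10\right) 4 \cdot 200 = 26 + \left(-4\right) 4 \cdot 200 = 26 - 3200 = -3174$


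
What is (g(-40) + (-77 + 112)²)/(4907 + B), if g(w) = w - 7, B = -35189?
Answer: -589/15141 ≈ -0.038901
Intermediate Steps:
g(w) = -7 + w
(g(-40) + (-77 + 112)²)/(4907 + B) = ((-7 - 40) + (-77 + 112)²)/(4907 - 35189) = (-47 + 35²)/(-30282) = (-47 + 1225)*(-1/30282) = 1178*(-1/30282) = -589/15141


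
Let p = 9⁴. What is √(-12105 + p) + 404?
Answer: 404 + 6*I*√154 ≈ 404.0 + 74.458*I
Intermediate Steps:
p = 6561
√(-12105 + p) + 404 = √(-12105 + 6561) + 404 = √(-5544) + 404 = 6*I*√154 + 404 = 404 + 6*I*√154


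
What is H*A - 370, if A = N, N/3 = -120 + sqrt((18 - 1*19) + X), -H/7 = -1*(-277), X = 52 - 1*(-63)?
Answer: 697670 - 5817*sqrt(114) ≈ 6.3556e+5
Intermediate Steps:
X = 115 (X = 52 + 63 = 115)
H = -1939 (H = -(-7)*(-277) = -7*277 = -1939)
N = -360 + 3*sqrt(114) (N = 3*(-120 + sqrt((18 - 1*19) + 115)) = 3*(-120 + sqrt((18 - 19) + 115)) = 3*(-120 + sqrt(-1 + 115)) = 3*(-120 + sqrt(114)) = -360 + 3*sqrt(114) ≈ -327.97)
A = -360 + 3*sqrt(114) ≈ -327.97
H*A - 370 = -1939*(-360 + 3*sqrt(114)) - 370 = (698040 - 5817*sqrt(114)) - 370 = 697670 - 5817*sqrt(114)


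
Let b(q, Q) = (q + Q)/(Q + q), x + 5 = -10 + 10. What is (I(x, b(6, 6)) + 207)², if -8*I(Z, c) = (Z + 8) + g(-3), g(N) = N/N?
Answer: 170569/4 ≈ 42642.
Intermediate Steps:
g(N) = 1
x = -5 (x = -5 + (-10 + 10) = -5 + 0 = -5)
b(q, Q) = 1 (b(q, Q) = (Q + q)/(Q + q) = 1)
I(Z, c) = -9/8 - Z/8 (I(Z, c) = -((Z + 8) + 1)/8 = -((8 + Z) + 1)/8 = -(9 + Z)/8 = -9/8 - Z/8)
(I(x, b(6, 6)) + 207)² = ((-9/8 - ⅛*(-5)) + 207)² = ((-9/8 + 5/8) + 207)² = (-½ + 207)² = (413/2)² = 170569/4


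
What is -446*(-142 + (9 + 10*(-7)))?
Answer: 90538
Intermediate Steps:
-446*(-142 + (9 + 10*(-7))) = -446*(-142 + (9 - 70)) = -446*(-142 - 61) = -446*(-203) = 90538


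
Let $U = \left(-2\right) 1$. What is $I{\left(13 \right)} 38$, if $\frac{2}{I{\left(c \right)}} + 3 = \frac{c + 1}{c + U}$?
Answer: $-44$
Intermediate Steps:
$U = -2$
$I{\left(c \right)} = \frac{2}{-3 + \frac{1 + c}{-2 + c}}$ ($I{\left(c \right)} = \frac{2}{-3 + \frac{c + 1}{c - 2}} = \frac{2}{-3 + \frac{1 + c}{-2 + c}}$)
$I{\left(13 \right)} 38 = \frac{2 \left(2 - 13\right)}{-7 + 2 \cdot 13} \cdot 38 = \frac{2 \left(2 - 13\right)}{-7 + 26} \cdot 38 = 2 \cdot \frac{1}{19} \left(-11\right) 38 = \left(- \frac{22}{19}\right) 38 = -44$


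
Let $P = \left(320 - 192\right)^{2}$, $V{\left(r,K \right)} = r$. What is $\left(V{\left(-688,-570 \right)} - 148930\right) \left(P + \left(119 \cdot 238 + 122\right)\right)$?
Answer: $-6707075704$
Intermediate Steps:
$P = 16384$ ($P = 128^{2} = 16384$)
$\left(V{\left(-688,-570 \right)} - 148930\right) \left(P + \left(119 \cdot 238 + 122\right)\right) = \left(-688 - 148930\right) \left(16384 + \left(119 \cdot 238 + 122\right)\right) = - 149618 \left(16384 + \left(28322 + 122\right)\right) = - 149618 \left(16384 + 28444\right) = \left(-149618\right) 44828 = -6707075704$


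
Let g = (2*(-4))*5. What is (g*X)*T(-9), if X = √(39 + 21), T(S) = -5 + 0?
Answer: 400*√15 ≈ 1549.2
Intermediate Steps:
T(S) = -5
g = -40 (g = -8*5 = -40)
X = 2*√15 (X = √60 = 2*√15 ≈ 7.7460)
(g*X)*T(-9) = -80*√15*(-5) = 400*√15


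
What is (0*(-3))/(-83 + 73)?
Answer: 0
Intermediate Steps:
(0*(-3))/(-83 + 73) = 0/(-10) = 0*(-⅒) = 0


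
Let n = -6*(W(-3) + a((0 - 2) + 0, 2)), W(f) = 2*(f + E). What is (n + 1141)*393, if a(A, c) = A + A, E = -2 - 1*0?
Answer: 481425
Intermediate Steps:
E = -2 (E = -2 + 0 = -2)
a(A, c) = 2*A
W(f) = -4 + 2*f (W(f) = 2*(f - 2) = 2*(-2 + f) = -4 + 2*f)
n = 84 (n = -6*((-4 + 2*(-3)) + 2*((0 - 2) + 0)) = -6*((-4 - 6) + 2*(-2 + 0)) = -6*(-10 + 2*(-2)) = -6*(-10 - 4) = -6*(-14) = 84)
(n + 1141)*393 = (84 + 1141)*393 = 1225*393 = 481425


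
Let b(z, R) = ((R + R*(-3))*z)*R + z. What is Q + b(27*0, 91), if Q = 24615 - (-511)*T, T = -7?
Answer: 21038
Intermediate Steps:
b(z, R) = z - 2*z*R**2 (b(z, R) = ((R - 3*R)*z)*R + z = ((-2*R)*z)*R + z = (-2*R*z)*R + z = -2*z*R**2 + z = z - 2*z*R**2)
Q = 21038 (Q = 24615 - (-511)*(-7) = 24615 - 1*3577 = 24615 - 3577 = 21038)
Q + b(27*0, 91) = 21038 + (27*0)*(1 - 2*91**2) = 21038 + 0*(1 - 2*8281) = 21038 + 0*(1 - 16562) = 21038 + 0*(-16561) = 21038 + 0 = 21038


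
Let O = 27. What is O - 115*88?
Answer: -10093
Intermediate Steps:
O - 115*88 = 27 - 115*88 = 27 - 10120 = -10093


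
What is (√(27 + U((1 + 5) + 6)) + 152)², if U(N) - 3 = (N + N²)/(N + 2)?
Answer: 162016/7 + 3648*√14/7 ≈ 25095.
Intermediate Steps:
U(N) = 3 + (N + N²)/(2 + N) (U(N) = 3 + (N + N²)/(N + 2) = 3 + (N + N²)/(2 + N))
(√(27 + U((1 + 5) + 6)) + 152)² = (√(27 + (6 + ((1 + 5) + 6)² + 4*((1 + 5) + 6))/(2 + ((1 + 5) + 6))) + 152)² = (√(27 + (6 + (6 + 6)² + 4*(6 + 6))/(2 + (6 + 6))) + 152)² = (√(27 + (6 + 12² + 4*12)/(2 + 12)) + 152)² = (√(27 + (6 + 144 + 48)/14) + 152)² = (√(27 + (1/14)*198) + 152)² = (√(27 + 99/7) + 152)² = (√(288/7) + 152)² = (12*√14/7 + 152)² = (152 + 12*√14/7)²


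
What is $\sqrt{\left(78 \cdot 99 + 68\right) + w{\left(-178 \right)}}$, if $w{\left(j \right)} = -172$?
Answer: $\sqrt{7618} \approx 87.281$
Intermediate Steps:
$\sqrt{\left(78 \cdot 99 + 68\right) + w{\left(-178 \right)}} = \sqrt{\left(78 \cdot 99 + 68\right) - 172} = \sqrt{\left(7722 + 68\right) - 172} = \sqrt{7790 - 172} = \sqrt{7618}$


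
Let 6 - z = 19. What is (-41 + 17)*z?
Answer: 312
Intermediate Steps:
z = -13 (z = 6 - 1*19 = 6 - 19 = -13)
(-41 + 17)*z = (-41 + 17)*(-13) = -24*(-13) = 312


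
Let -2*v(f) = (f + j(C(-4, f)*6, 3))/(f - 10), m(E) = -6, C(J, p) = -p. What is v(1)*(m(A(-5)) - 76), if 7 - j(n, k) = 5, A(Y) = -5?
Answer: -41/3 ≈ -13.667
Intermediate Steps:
j(n, k) = 2 (j(n, k) = 7 - 1*5 = 7 - 5 = 2)
v(f) = -(2 + f)/(2*(-10 + f)) (v(f) = -(f + 2)/(2*(f - 10)) = -(2 + f)/(2*(-10 + f)))
v(1)*(m(A(-5)) - 76) = ((-2 - 1*1)/(2*(-10 + 1)))*(-6 - 76) = ((½)*(-2 - 1)/(-9))*(-82) = ((½)*(-⅑)*(-3))*(-82) = (⅙)*(-82) = -41/3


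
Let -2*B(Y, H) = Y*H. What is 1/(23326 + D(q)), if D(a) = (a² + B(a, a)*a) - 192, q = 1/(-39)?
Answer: 118638/2744571571 ≈ 4.3226e-5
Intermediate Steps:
B(Y, H) = -H*Y/2 (B(Y, H) = -Y*H/2 = -H*Y/2)
q = -1/39 ≈ -0.025641
D(a) = -192 + a² - a³/2 (D(a) = (a² + (-a*a/2)*a) - 192 = (a² + (-a²/2)*a) - 192 = (a² - a³/2) - 192 = -192 + a² - a³/2)
1/(23326 + D(q)) = 1/(23326 + (-192 + (-1/39)² - (-1/39)³/2)) = 1/(23326 + (-192 + 1/1521 - ½*(-1/59319))) = 1/(23326 + (-192 + 1/1521 + 1/118638)) = 1/(23326 - 22778417/118638) = 1/(2744571571/118638) = 118638/2744571571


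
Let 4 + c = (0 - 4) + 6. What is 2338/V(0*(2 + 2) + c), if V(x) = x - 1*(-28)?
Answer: 1169/13 ≈ 89.923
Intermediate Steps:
c = -2 (c = -4 + ((0 - 4) + 6) = -4 + (-4 + 6) = -4 + 2 = -2)
V(x) = 28 + x (V(x) = x + 28 = 28 + x)
2338/V(0*(2 + 2) + c) = 2338/(28 + (0*(2 + 2) - 2)) = 2338/(28 + (0*4 - 2)) = 2338/(28 + (0 - 2)) = 2338/(28 - 2) = 2338/26 = 2338*(1/26) = 1169/13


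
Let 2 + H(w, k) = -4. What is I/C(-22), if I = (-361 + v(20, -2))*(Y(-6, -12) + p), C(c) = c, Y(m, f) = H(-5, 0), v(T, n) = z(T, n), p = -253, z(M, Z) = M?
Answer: -8029/2 ≈ -4014.5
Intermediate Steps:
v(T, n) = T
H(w, k) = -6 (H(w, k) = -2 - 4 = -6)
Y(m, f) = -6
I = 88319 (I = (-361 + 20)*(-6 - 253) = -341*(-259) = 88319)
I/C(-22) = 88319/(-22) = 88319*(-1/22) = -8029/2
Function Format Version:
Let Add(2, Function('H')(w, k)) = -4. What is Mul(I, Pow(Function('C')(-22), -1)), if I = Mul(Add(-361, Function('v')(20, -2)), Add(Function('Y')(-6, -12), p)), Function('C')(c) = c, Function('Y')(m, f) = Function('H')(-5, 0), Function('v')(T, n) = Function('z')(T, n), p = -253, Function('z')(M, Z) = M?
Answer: Rational(-8029, 2) ≈ -4014.5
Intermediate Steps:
Function('v')(T, n) = T
Function('H')(w, k) = -6 (Function('H')(w, k) = Add(-2, -4) = -6)
Function('Y')(m, f) = -6
I = 88319 (I = Mul(Add(-361, 20), Add(-6, -253)) = Mul(-341, -259) = 88319)
Mul(I, Pow(Function('C')(-22), -1)) = Mul(88319, Pow(-22, -1)) = Mul(88319, Rational(-1, 22)) = Rational(-8029, 2)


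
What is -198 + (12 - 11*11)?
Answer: -307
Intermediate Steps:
-198 + (12 - 11*11) = -198 + (12 - 121) = -198 - 109 = -307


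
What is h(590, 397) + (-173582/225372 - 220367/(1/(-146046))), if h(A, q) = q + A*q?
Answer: 3626680985028383/112686 ≈ 3.2184e+10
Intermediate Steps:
h(590, 397) + (-173582/225372 - 220367/(1/(-146046))) = 397*(1 + 590) + (-173582/225372 - 220367/(1/(-146046))) = 397*591 + (-173582*1/225372 - 220367/(-1/146046)) = 234627 + (-86791/112686 - 220367*(-146046)) = 234627 + (-86791/112686 + 32183718882) = 234627 + 3626654545850261/112686 = 3626680985028383/112686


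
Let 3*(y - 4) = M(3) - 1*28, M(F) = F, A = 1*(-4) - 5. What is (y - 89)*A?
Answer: 840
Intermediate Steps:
A = -9 (A = -4 - 5 = -9)
y = -13/3 (y = 4 + (3 - 1*28)/3 = 4 + (3 - 28)/3 = 4 + (⅓)*(-25) = 4 - 25/3 = -13/3 ≈ -4.3333)
(y - 89)*A = (-13/3 - 89)*(-9) = -280/3*(-9) = 840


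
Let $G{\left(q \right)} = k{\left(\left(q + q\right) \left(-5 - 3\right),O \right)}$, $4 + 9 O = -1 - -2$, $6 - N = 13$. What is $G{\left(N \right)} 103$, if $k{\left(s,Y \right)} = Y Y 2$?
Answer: $\frac{206}{9} \approx 22.889$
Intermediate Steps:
$N = -7$ ($N = 6 - 13 = -7$)
$O = - \frac{1}{3}$ ($O = - \frac{4}{9} + \frac{-1 - -2}{9} = - \frac{4}{9} + \frac{-1 + 2}{9} = - \frac{4}{9} + \frac{1}{9} \cdot 1 = - \frac{4}{9} + \frac{1}{9} = - \frac{1}{3} \approx -0.33333$)
$k{\left(s,Y \right)} = 2 Y^{2}$ ($k{\left(s,Y \right)} = Y^{2} \cdot 2 = 2 Y^{2}$)
$G{\left(q \right)} = \frac{2}{9}$ ($G{\left(q \right)} = 2 \left(- \frac{1}{3}\right)^{2} = 2 \cdot \frac{1}{9} = \frac{2}{9}$)
$G{\left(N \right)} 103 = \frac{2}{9} \cdot 103 = \frac{206}{9}$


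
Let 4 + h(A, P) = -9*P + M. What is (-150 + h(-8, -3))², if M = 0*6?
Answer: 16129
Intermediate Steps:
M = 0
h(A, P) = -4 - 9*P (h(A, P) = -4 + (-9*P + 0) = -4 - 9*P)
(-150 + h(-8, -3))² = (-150 + (-4 - 9*(-3)))² = (-150 + (-4 + 27))² = (-150 + 23)² = (-127)² = 16129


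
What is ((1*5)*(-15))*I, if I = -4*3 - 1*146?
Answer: 11850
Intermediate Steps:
I = -158 (I = -12 - 146 = -158)
((1*5)*(-15))*I = ((1*5)*(-15))*(-158) = (5*(-15))*(-158) = -75*(-158) = 11850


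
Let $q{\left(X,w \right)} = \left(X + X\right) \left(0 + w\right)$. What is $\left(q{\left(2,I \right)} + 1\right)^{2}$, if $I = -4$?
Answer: $225$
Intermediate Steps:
$q{\left(X,w \right)} = 2 X w$
$\left(q{\left(2,I \right)} + 1\right)^{2} = \left(2 \cdot 2 \left(-4\right) + 1\right)^{2} = \left(-16 + 1\right)^{2} = \left(-15\right)^{2} = 225$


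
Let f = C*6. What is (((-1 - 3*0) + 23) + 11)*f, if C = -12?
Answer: -2376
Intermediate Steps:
f = -72 (f = -12*6 = -72)
(((-1 - 3*0) + 23) + 11)*f = (((-1 - 3*0) + 23) + 11)*(-72) = (((-1 + 0) + 23) + 11)*(-72) = ((-1 + 23) + 11)*(-72) = (22 + 11)*(-72) = 33*(-72) = -2376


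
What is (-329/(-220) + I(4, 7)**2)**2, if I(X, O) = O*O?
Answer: 279364045401/48400 ≈ 5.7720e+6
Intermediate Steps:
I(X, O) = O**2
(-329/(-220) + I(4, 7)**2)**2 = (-329/(-220) + (7**2)**2)**2 = (-329*(-1/220) + 49**2)**2 = (329/220 + 2401)**2 = (528549/220)**2 = 279364045401/48400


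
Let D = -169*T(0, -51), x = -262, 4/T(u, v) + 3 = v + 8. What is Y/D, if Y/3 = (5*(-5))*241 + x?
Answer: -433803/338 ≈ -1283.4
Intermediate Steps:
T(u, v) = 4/(5 + v) (T(u, v) = 4/(-3 + (v + 8)) = 4/(-3 + (8 + v)) = 4/(5 + v))
D = 338/23 (D = -676/(5 - 51) = -676/(-46) = -676*(-1)/46 = -169*(-2/23) = 338/23 ≈ 14.696)
Y = -18861 (Y = 3*((5*(-5))*241 - 262) = 3*(-25*241 - 262) = 3*(-6025 - 262) = 3*(-6287) = -18861)
Y/D = -18861/338/23 = -18861*23/338 = -433803/338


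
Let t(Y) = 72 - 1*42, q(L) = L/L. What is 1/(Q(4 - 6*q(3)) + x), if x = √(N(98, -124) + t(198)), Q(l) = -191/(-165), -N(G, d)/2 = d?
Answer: -31515/7532069 + 27225*√278/7532069 ≈ 0.056082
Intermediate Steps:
q(L) = 1
N(G, d) = -2*d
t(Y) = 30 (t(Y) = 72 - 42 = 30)
Q(l) = 191/165 (Q(l) = -191*(-1/165) = 191/165)
x = √278 (x = √(-2*(-124) + 30) = √(248 + 30) = √278 ≈ 16.673)
1/(Q(4 - 6*q(3)) + x) = 1/(191/165 + √278)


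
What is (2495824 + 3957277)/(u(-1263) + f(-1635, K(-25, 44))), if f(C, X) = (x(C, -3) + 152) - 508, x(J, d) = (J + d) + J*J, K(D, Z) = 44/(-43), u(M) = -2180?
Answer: 6453101/2669051 ≈ 2.4178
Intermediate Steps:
K(D, Z) = -44/43 (K(D, Z) = 44*(-1/43) = -44/43)
x(J, d) = J + d + J² (x(J, d) = (J + d) + J² = J + d + J²)
f(C, X) = -359 + C + C² (f(C, X) = ((C - 3 + C²) + 152) - 508 = ((-3 + C + C²) + 152) - 508 = (149 + C + C²) - 508 = -359 + C + C²)
(2495824 + 3957277)/(u(-1263) + f(-1635, K(-25, 44))) = (2495824 + 3957277)/(-2180 + (-359 - 1635 + (-1635)²)) = 6453101/(-2180 + (-359 - 1635 + 2673225)) = 6453101/(-2180 + 2671231) = 6453101/2669051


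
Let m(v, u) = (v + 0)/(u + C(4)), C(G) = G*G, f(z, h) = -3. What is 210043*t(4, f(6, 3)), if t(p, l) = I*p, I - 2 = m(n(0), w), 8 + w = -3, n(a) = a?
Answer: 1680344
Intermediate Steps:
C(G) = G²
w = -11 (w = -8 - 3 = -11)
m(v, u) = v/(16 + u) (m(v, u) = (v + 0)/(u + 4²) = v/(u + 16) = v/(16 + u))
I = 2 (I = 2 + 0/(16 - 11) = 2 + 0/5 = 2 + 0*(⅕) = 2 + 0 = 2)
t(p, l) = 2*p
210043*t(4, f(6, 3)) = 210043*(2*4) = 210043*8 = 1680344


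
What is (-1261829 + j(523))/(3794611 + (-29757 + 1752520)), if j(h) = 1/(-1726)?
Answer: -2177916855/9522987524 ≈ -0.22870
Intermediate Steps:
j(h) = -1/1726
(-1261829 + j(523))/(3794611 + (-29757 + 1752520)) = (-1261829 - 1/1726)/(3794611 + (-29757 + 1752520)) = -2177916855/(1726*(3794611 + 1722763)) = -2177916855/1726/5517374 = -2177916855/1726*1/5517374 = -2177916855/9522987524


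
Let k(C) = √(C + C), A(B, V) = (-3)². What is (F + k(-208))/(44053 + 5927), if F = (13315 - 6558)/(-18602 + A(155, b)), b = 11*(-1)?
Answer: -6757/929278140 + I*√26/12495 ≈ -7.2712e-6 + 0.00040808*I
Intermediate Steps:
b = -11
A(B, V) = 9
k(C) = √2*√C (k(C) = √(2*C) = √2*√C)
F = -6757/18593 (F = (13315 - 6558)/(-18602 + 9) = 6757/(-18593) = 6757*(-1/18593) = -6757/18593 ≈ -0.36342)
(F + k(-208))/(44053 + 5927) = (-6757/18593 + √2*√(-208))/(44053 + 5927) = (-6757/18593 + √2*(4*I*√13))/49980 = (-6757/18593 + 4*I*√26)*(1/49980) = -6757/929278140 + I*√26/12495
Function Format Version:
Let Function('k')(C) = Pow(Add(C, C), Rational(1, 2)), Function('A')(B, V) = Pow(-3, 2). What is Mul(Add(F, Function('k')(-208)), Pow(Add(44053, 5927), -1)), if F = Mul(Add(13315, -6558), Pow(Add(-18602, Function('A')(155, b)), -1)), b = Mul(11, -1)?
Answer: Add(Rational(-6757, 929278140), Mul(Rational(1, 12495), I, Pow(26, Rational(1, 2)))) ≈ Add(-7.2712e-6, Mul(0.00040808, I))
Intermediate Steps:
b = -11
Function('A')(B, V) = 9
Function('k')(C) = Mul(Pow(2, Rational(1, 2)), Pow(C, Rational(1, 2))) (Function('k')(C) = Pow(Mul(2, C), Rational(1, 2)) = Mul(Pow(2, Rational(1, 2)), Pow(C, Rational(1, 2))))
F = Rational(-6757, 18593) (F = Mul(Add(13315, -6558), Pow(Add(-18602, 9), -1)) = Mul(6757, Pow(-18593, -1)) = Mul(6757, Rational(-1, 18593)) = Rational(-6757, 18593) ≈ -0.36342)
Mul(Add(F, Function('k')(-208)), Pow(Add(44053, 5927), -1)) = Mul(Add(Rational(-6757, 18593), Mul(Pow(2, Rational(1, 2)), Pow(-208, Rational(1, 2)))), Pow(Add(44053, 5927), -1)) = Mul(Add(Rational(-6757, 18593), Mul(Pow(2, Rational(1, 2)), Mul(4, I, Pow(13, Rational(1, 2))))), Pow(49980, -1)) = Mul(Add(Rational(-6757, 18593), Mul(4, I, Pow(26, Rational(1, 2)))), Rational(1, 49980)) = Add(Rational(-6757, 929278140), Mul(Rational(1, 12495), I, Pow(26, Rational(1, 2))))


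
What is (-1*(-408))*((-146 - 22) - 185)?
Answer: -144024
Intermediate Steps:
(-1*(-408))*((-146 - 22) - 185) = 408*(-168 - 185) = 408*(-353) = -144024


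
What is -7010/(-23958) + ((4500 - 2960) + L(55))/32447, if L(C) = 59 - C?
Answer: 132222311/388682613 ≈ 0.34018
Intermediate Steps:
-7010/(-23958) + ((4500 - 2960) + L(55))/32447 = -7010/(-23958) + ((4500 - 2960) + (59 - 1*55))/32447 = -7010*(-1/23958) + (1540 + (59 - 55))*(1/32447) = 3505/11979 + (1540 + 4)*(1/32447) = 3505/11979 + 1544*(1/32447) = 3505/11979 + 1544/32447 = 132222311/388682613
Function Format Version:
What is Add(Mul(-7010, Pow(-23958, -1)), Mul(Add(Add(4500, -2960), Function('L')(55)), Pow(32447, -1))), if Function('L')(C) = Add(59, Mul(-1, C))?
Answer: Rational(132222311, 388682613) ≈ 0.34018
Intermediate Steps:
Add(Mul(-7010, Pow(-23958, -1)), Mul(Add(Add(4500, -2960), Function('L')(55)), Pow(32447, -1))) = Add(Mul(-7010, Pow(-23958, -1)), Mul(Add(Add(4500, -2960), Add(59, Mul(-1, 55))), Pow(32447, -1))) = Add(Mul(-7010, Rational(-1, 23958)), Mul(Add(1540, Add(59, -55)), Rational(1, 32447))) = Add(Rational(3505, 11979), Mul(Add(1540, 4), Rational(1, 32447))) = Add(Rational(3505, 11979), Mul(1544, Rational(1, 32447))) = Add(Rational(3505, 11979), Rational(1544, 32447)) = Rational(132222311, 388682613)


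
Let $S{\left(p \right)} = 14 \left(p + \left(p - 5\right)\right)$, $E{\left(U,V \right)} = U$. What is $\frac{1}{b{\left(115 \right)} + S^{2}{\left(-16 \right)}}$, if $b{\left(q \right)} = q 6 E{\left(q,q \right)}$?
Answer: $\frac{1}{347674} \approx 2.8763 \cdot 10^{-6}$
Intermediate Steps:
$b{\left(q \right)} = 6 q^{2}$ ($b{\left(q \right)} = q 6 q = 6 q q = 6 q^{2}$)
$S{\left(p \right)} = -70 + 28 p$ ($S{\left(p \right)} = 14 \left(p + \left(-5 + p\right)\right) = 14 \left(-5 + 2 p\right) = -70 + 28 p$)
$\frac{1}{b{\left(115 \right)} + S^{2}{\left(-16 \right)}} = \frac{1}{6 \cdot 115^{2} + \left(-70 + 28 \left(-16\right)\right)^{2}} = \frac{1}{6 \cdot 13225 + \left(-70 - 448\right)^{2}} = \frac{1}{79350 + \left(-518\right)^{2}} = \frac{1}{79350 + 268324} = \frac{1}{347674}$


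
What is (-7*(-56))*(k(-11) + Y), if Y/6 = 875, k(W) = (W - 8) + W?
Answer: 2046240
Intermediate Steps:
k(W) = -8 + 2*W (k(W) = (-8 + W) + W = -8 + 2*W)
Y = 5250 (Y = 6*875 = 5250)
(-7*(-56))*(k(-11) + Y) = (-7*(-56))*((-8 + 2*(-11)) + 5250) = 392*((-8 - 22) + 5250) = 392*(-30 + 5250) = 392*5220 = 2046240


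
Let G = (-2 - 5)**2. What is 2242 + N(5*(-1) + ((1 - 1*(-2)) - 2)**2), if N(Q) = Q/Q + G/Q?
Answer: 8923/4 ≈ 2230.8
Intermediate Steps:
G = 49 (G = (-7)**2 = 49)
N(Q) = 1 + 49/Q (N(Q) = Q/Q + 49/Q = 1 + 49/Q)
2242 + N(5*(-1) + ((1 - 1*(-2)) - 2)**2) = 2242 + (49 + (5*(-1) + ((1 - 1*(-2)) - 2)**2))/(5*(-1) + ((1 - 1*(-2)) - 2)**2) = 2242 + (49 + (-5 + ((1 + 2) - 2)**2))/(-5 + ((1 + 2) - 2)**2) = 2242 + (49 + (-5 + (3 - 2)**2))/(-5 + (3 - 2)**2) = 2242 + (49 + (-5 + 1**2))/(-5 + 1**2) = 2242 + (49 + (-5 + 1))/(-5 + 1) = 2242 + (49 - 4)/(-4) = 2242 - 1/4*45 = 2242 - 45/4 = 8923/4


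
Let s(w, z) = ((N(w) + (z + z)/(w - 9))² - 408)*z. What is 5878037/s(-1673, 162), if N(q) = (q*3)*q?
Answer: 4157423887397/8078547065195218813074 ≈ 5.1462e-10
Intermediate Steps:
N(q) = 3*q² (N(q) = (3*q)*q = 3*q²)
s(w, z) = z*(-408 + (3*w² + 2*z/(-9 + w))²) (s(w, z) = ((3*w² + (z + z)/(w - 9))² - 408)*z = ((3*w² + (2*z)/(-9 + w))² - 408)*z = ((3*w² + 2*z/(-9 + w))² - 408)*z = (-408 + (3*w² + 2*z/(-9 + w))²)*z = z*(-408 + (3*w² + 2*z/(-9 + w))²))
5878037/s(-1673, 162) = 5878037/(-408*162 + 162*(-27*(-1673)² + 2*162 + 3*(-1673)³)²/(-9 - 1673)²) = 5878037/(-66096 + 162*(-27*2798929 + 324 + 3*(-4682608217))²/(-1682)²) = 5878037/(-66096 + 162*(1/2829124)*(-75571083 + 324 - 14047824651)²) = 5878037/(-66096 + 162*(1/2829124)*(-14123395410)²) = 5878037/(-66096 + 162*(1/2829124)*199470297907209068100) = 5878037/(-66096 + 8078547065241967258050/707281) = 5878037/(8078547065195218813074/707281) = 5878037*(707281/8078547065195218813074) = 4157423887397/8078547065195218813074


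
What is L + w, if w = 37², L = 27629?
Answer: 28998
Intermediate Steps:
w = 1369
L + w = 27629 + 1369 = 28998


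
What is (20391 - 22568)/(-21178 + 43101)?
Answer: -2177/21923 ≈ -0.099302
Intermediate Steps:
(20391 - 22568)/(-21178 + 43101) = -2177/21923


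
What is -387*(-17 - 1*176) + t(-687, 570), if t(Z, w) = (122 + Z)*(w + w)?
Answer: -569409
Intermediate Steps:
t(Z, w) = 2*w*(122 + Z) (t(Z, w) = (122 + Z)*(2*w) = 2*w*(122 + Z))
-387*(-17 - 1*176) + t(-687, 570) = -387*(-17 - 1*176) + 2*570*(122 - 687) = -387*(-17 - 176) + 2*570*(-565) = -387*(-193) - 644100 = 74691 - 644100 = -569409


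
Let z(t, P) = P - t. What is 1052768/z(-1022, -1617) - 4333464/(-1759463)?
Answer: -1849727932504/1046880485 ≈ -1766.9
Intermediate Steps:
1052768/z(-1022, -1617) - 4333464/(-1759463) = 1052768/(-1617 - 1*(-1022)) - 4333464/(-1759463) = 1052768/(-1617 + 1022) - 4333464*(-1/1759463) = 1052768/(-595) + 4333464/1759463 = 1052768*(-1/595) + 4333464/1759463 = -1052768/595 + 4333464/1759463 = -1849727932504/1046880485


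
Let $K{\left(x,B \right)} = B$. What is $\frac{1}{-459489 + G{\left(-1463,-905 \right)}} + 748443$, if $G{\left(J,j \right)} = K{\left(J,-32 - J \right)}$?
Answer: $\frac{342830303693}{458058} \approx 7.4844 \cdot 10^{5}$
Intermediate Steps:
$G{\left(J,j \right)} = -32 - J$
$\frac{1}{-459489 + G{\left(-1463,-905 \right)}} + 748443 = \frac{1}{-459489 - -1431} + 748443 = \frac{1}{-459489 + \left(-32 + 1463\right)} + 748443 = \frac{1}{-459489 + 1431} + 748443 = \frac{1}{-458058} + 748443 = - \frac{1}{458058} + 748443 = \frac{342830303693}{458058}$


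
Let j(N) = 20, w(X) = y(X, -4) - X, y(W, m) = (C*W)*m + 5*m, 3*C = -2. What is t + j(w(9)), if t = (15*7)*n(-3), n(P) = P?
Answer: -295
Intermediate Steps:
C = -⅔ (C = (⅓)*(-2) = -⅔ ≈ -0.66667)
y(W, m) = 5*m - 2*W*m/3 (y(W, m) = (-2*W/3)*m + 5*m = -2*W*m/3 + 5*m = 5*m - 2*W*m/3)
w(X) = -20 + 5*X/3 (w(X) = (⅓)*(-4)*(15 - 2*X) - X = (-20 + 8*X/3) - X = -20 + 5*X/3)
t = -315 (t = (15*7)*(-3) = 105*(-3) = -315)
t + j(w(9)) = -315 + 20 = -295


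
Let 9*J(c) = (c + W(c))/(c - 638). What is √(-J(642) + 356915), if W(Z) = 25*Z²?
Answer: √2544198/6 ≈ 265.84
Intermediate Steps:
J(c) = (c + 25*c²)/(9*(-638 + c)) (J(c) = ((c + 25*c²)/(c - 638))/9 = ((c + 25*c²)/(-638 + c))/9 = (c + 25*c²)/(9*(-638 + c)))
√(-J(642) + 356915) = √(-642*(1 + 25*642)/(9*(-638 + 642)) + 356915) = √(-642*(1 + 16050)/(9*4) + 356915) = √(-642*16051/(9*4) + 356915) = √(-1*1717457/6 + 356915) = √(-1717457/6 + 356915) = √(424033/6) = √2544198/6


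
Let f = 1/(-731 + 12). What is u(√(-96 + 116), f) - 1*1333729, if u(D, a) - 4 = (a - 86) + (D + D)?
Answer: -959010110/719 + 4*√5 ≈ -1.3338e+6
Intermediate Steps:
f = -1/719 (f = 1/(-719) = -1/719 ≈ -0.0013908)
u(D, a) = -82 + a + 2*D (u(D, a) = 4 + ((a - 86) + (D + D)) = 4 + ((-86 + a) + 2*D) = 4 + (-86 + a + 2*D) = -82 + a + 2*D)
u(√(-96 + 116), f) - 1*1333729 = (-82 - 1/719 + 2*√(-96 + 116)) - 1*1333729 = (-82 - 1/719 + 2*√20) - 1333729 = (-82 - 1/719 + 2*(2*√5)) - 1333729 = (-82 - 1/719 + 4*√5) - 1333729 = (-58959/719 + 4*√5) - 1333729 = -959010110/719 + 4*√5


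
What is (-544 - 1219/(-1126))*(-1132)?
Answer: 346009950/563 ≈ 6.1458e+5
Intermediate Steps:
(-544 - 1219/(-1126))*(-1132) = (-544 - 1219*(-1/1126))*(-1132) = (-544 + 1219/1126)*(-1132) = -611325/1126*(-1132) = 346009950/563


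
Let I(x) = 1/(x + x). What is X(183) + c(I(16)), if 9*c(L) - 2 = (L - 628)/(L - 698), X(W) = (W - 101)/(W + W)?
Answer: 1339574/2452383 ≈ 0.54623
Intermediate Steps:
I(x) = 1/(2*x)
X(W) = (-101 + W)/(2*W) (X(W) = (-101 + W)/((2*W)) = (-101 + W)*(1/(2*W)) = (-101 + W)/(2*W))
c(L) = 2/9 + (-628 + L)/(9*(-698 + L)) (c(L) = 2/9 + ((L - 628)/(L - 698))/9 = 2/9 + ((-628 + L)/(-698 + L))/9 = 2/9 + (-628 + L)/(9*(-698 + L)))
X(183) + c(I(16)) = (1/2)*(-101 + 183)/183 + (-2024 + 3*((1/2)/16))/(9*(-698 + (1/2)/16)) = (1/2)*(1/183)*82 + (-2024 + 3*((1/2)*(1/16)))/(9*(-698 + (1/2)*(1/16))) = 41/183 + (-2024 + 3*(1/32))/(9*(-698 + 1/32)) = 41/183 + (-2024 + 3/32)/(9*(-22335/32)) = 41/183 + (1/9)*(-32/22335)*(-64765/32) = 41/183 + 12953/40203 = 1339574/2452383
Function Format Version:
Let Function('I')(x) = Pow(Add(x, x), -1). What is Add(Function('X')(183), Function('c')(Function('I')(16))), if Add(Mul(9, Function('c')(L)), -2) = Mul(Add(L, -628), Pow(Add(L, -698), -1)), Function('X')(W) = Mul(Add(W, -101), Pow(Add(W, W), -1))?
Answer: Rational(1339574, 2452383) ≈ 0.54623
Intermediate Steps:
Function('I')(x) = Mul(Rational(1, 2), Pow(x, -1)) (Function('I')(x) = Pow(Mul(2, x), -1) = Mul(Rational(1, 2), Pow(x, -1)))
Function('X')(W) = Mul(Rational(1, 2), Pow(W, -1), Add(-101, W)) (Function('X')(W) = Mul(Add(-101, W), Pow(Mul(2, W), -1)) = Mul(Add(-101, W), Mul(Rational(1, 2), Pow(W, -1))) = Mul(Rational(1, 2), Pow(W, -1), Add(-101, W)))
Function('c')(L) = Add(Rational(2, 9), Mul(Rational(1, 9), Pow(Add(-698, L), -1), Add(-628, L))) (Function('c')(L) = Add(Rational(2, 9), Mul(Rational(1, 9), Mul(Add(L, -628), Pow(Add(L, -698), -1)))) = Add(Rational(2, 9), Mul(Rational(1, 9), Mul(Add(-628, L), Pow(Add(-698, L), -1)))) = Add(Rational(2, 9), Mul(Rational(1, 9), Mul(Pow(Add(-698, L), -1), Add(-628, L)))) = Add(Rational(2, 9), Mul(Rational(1, 9), Pow(Add(-698, L), -1), Add(-628, L))))
Add(Function('X')(183), Function('c')(Function('I')(16))) = Add(Mul(Rational(1, 2), Pow(183, -1), Add(-101, 183)), Mul(Rational(1, 9), Pow(Add(-698, Mul(Rational(1, 2), Pow(16, -1))), -1), Add(-2024, Mul(3, Mul(Rational(1, 2), Pow(16, -1)))))) = Add(Mul(Rational(1, 2), Rational(1, 183), 82), Mul(Rational(1, 9), Pow(Add(-698, Mul(Rational(1, 2), Rational(1, 16))), -1), Add(-2024, Mul(3, Mul(Rational(1, 2), Rational(1, 16)))))) = Add(Rational(41, 183), Mul(Rational(1, 9), Pow(Add(-698, Rational(1, 32)), -1), Add(-2024, Mul(3, Rational(1, 32))))) = Add(Rational(41, 183), Mul(Rational(1, 9), Pow(Rational(-22335, 32), -1), Add(-2024, Rational(3, 32)))) = Add(Rational(41, 183), Mul(Rational(1, 9), Rational(-32, 22335), Rational(-64765, 32))) = Add(Rational(41, 183), Rational(12953, 40203)) = Rational(1339574, 2452383)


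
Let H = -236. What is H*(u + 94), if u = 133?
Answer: -53572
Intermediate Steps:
H*(u + 94) = -236*(133 + 94) = -236*227 = -53572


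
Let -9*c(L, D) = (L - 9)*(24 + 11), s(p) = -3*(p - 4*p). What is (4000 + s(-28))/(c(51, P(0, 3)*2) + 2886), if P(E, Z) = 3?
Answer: 2811/2042 ≈ 1.3766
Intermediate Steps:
s(p) = 9*p (s(p) = -(-9)*p = 9*p)
c(L, D) = 35 - 35*L/9 (c(L, D) = -(L - 9)*(24 + 11)/9 = -(-9 + L)*35/9 = -(-315 + 35*L)/9 = 35 - 35*L/9)
(4000 + s(-28))/(c(51, P(0, 3)*2) + 2886) = (4000 + 9*(-28))/((35 - 35/9*51) + 2886) = (4000 - 252)/((35 - 595/3) + 2886) = 3748/(-490/3 + 2886) = 3748/(8168/3) = 3748*(3/8168) = 2811/2042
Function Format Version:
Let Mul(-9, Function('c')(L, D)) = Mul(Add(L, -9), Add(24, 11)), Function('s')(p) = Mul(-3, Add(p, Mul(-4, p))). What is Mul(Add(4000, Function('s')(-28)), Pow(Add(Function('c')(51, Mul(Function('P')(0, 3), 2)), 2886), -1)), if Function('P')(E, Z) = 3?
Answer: Rational(2811, 2042) ≈ 1.3766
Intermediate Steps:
Function('s')(p) = Mul(9, p) (Function('s')(p) = Mul(-3, Mul(-3, p)) = Mul(9, p))
Function('c')(L, D) = Add(35, Mul(Rational(-35, 9), L)) (Function('c')(L, D) = Mul(Rational(-1, 9), Mul(Add(L, -9), Add(24, 11))) = Mul(Rational(-1, 9), Mul(Add(-9, L), 35)) = Mul(Rational(-1, 9), Add(-315, Mul(35, L))) = Add(35, Mul(Rational(-35, 9), L)))
Mul(Add(4000, Function('s')(-28)), Pow(Add(Function('c')(51, Mul(Function('P')(0, 3), 2)), 2886), -1)) = Mul(Add(4000, Mul(9, -28)), Pow(Add(Add(35, Mul(Rational(-35, 9), 51)), 2886), -1)) = Mul(Add(4000, -252), Pow(Add(Add(35, Rational(-595, 3)), 2886), -1)) = Mul(3748, Pow(Add(Rational(-490, 3), 2886), -1)) = Mul(3748, Pow(Rational(8168, 3), -1)) = Mul(3748, Rational(3, 8168)) = Rational(2811, 2042)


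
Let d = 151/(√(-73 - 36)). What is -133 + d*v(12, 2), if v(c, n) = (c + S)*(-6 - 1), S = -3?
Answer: -133 + 9513*I*√109/109 ≈ -133.0 + 911.18*I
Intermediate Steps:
v(c, n) = 21 - 7*c (v(c, n) = (c - 3)*(-6 - 1) = (-3 + c)*(-7) = 21 - 7*c)
d = -151*I*√109/109 (d = 151/(√(-109)) = 151/((I*√109)) = 151*(-I*√109/109) = -151*I*√109/109 ≈ -14.463*I)
-133 + d*v(12, 2) = -133 + (-151*I*√109/109)*(21 - 7*12) = -133 + (-151*I*√109/109)*(21 - 84) = -133 - 151*I*√109/109*(-63) = -133 + 9513*I*√109/109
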